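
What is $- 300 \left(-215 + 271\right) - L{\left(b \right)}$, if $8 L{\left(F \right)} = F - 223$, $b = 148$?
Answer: $- \frac{134325}{8} \approx -16791.0$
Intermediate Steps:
$L{\left(F \right)} = - \frac{223}{8} + \frac{F}{8}$ ($L{\left(F \right)} = \frac{F - 223}{8} = \frac{-223 + F}{8} = - \frac{223}{8} + \frac{F}{8}$)
$- 300 \left(-215 + 271\right) - L{\left(b \right)} = - 300 \left(-215 + 271\right) - \left(- \frac{223}{8} + \frac{1}{8} \cdot 148\right) = \left(-300\right) 56 - \left(- \frac{223}{8} + \frac{37}{2}\right) = -16800 - - \frac{75}{8} = -16800 + \frac{75}{8} = - \frac{134325}{8}$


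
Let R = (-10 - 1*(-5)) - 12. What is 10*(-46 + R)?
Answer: -630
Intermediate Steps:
R = -17 (R = (-10 + 5) - 12 = -5 - 12 = -17)
10*(-46 + R) = 10*(-46 - 17) = 10*(-63) = -630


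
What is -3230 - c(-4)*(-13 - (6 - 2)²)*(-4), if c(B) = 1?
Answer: -3346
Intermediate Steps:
-3230 - c(-4)*(-13 - (6 - 2)²)*(-4) = -3230 - 1*(-13 - (6 - 2)²)*(-4) = -3230 - 1*(-13 - 1*4²)*(-4) = -3230 - 1*(-13 - 1*16)*(-4) = -3230 - 1*(-13 - 16)*(-4) = -3230 - 1*(-29)*(-4) = -3230 - (-29)*(-4) = -3230 - 1*116 = -3230 - 116 = -3346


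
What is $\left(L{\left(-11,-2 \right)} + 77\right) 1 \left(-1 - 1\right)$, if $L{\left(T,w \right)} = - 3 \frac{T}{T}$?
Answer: $-148$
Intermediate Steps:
$L{\left(T,w \right)} = -3$ ($L{\left(T,w \right)} = \left(-3\right) 1 = -3$)
$\left(L{\left(-11,-2 \right)} + 77\right) 1 \left(-1 - 1\right) = \left(-3 + 77\right) 1 \left(-1 - 1\right) = 74 \cdot 1 \left(-1 + \left(-3 + 2\right)\right) = 74 \cdot 1 \left(-1 - 1\right) = 74 \cdot 1 \left(-2\right) = 74 \left(-2\right) = -148$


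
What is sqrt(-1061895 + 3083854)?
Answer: sqrt(2021959) ≈ 1422.0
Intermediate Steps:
sqrt(-1061895 + 3083854) = sqrt(2021959)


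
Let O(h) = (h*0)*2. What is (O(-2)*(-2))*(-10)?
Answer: 0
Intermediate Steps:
O(h) = 0 (O(h) = 0*2 = 0)
(O(-2)*(-2))*(-10) = (0*(-2))*(-10) = 0*(-10) = 0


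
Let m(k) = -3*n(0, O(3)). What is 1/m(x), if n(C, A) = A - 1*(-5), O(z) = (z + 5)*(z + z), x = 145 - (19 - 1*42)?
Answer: -1/159 ≈ -0.0062893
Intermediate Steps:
x = 168 (x = 145 - (19 - 42) = 145 - 1*(-23) = 145 + 23 = 168)
O(z) = 2*z*(5 + z) (O(z) = (5 + z)*(2*z) = 2*z*(5 + z))
n(C, A) = 5 + A (n(C, A) = A + 5 = 5 + A)
m(k) = -159 (m(k) = -3*(5 + 2*3*(5 + 3)) = -3*(5 + 2*3*8) = -3*(5 + 48) = -3*53 = -159)
1/m(x) = 1/(-159) = -1/159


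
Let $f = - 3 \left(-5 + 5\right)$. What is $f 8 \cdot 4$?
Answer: $0$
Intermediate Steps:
$f = 0$ ($f = \left(-3\right) 0 = 0$)
$f 8 \cdot 4 = 0 \cdot 8 \cdot 4 = 0 \cdot 4 = 0$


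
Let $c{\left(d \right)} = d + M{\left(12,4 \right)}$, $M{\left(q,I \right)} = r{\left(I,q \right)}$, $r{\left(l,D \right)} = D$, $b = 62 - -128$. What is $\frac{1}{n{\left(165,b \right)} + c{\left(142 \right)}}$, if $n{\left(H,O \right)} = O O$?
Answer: $\frac{1}{36254} \approx 2.7583 \cdot 10^{-5}$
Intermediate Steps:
$b = 190$ ($b = 62 + 128 = 190$)
$n{\left(H,O \right)} = O^{2}$
$M{\left(q,I \right)} = q$
$c{\left(d \right)} = 12 + d$ ($c{\left(d \right)} = d + 12 = 12 + d$)
$\frac{1}{n{\left(165,b \right)} + c{\left(142 \right)}} = \frac{1}{190^{2} + \left(12 + 142\right)} = \frac{1}{36100 + 154} = \frac{1}{36254}$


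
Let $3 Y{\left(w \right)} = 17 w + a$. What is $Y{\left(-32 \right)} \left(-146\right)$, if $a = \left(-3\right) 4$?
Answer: $\frac{81176}{3} \approx 27059.0$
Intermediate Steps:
$a = -12$
$Y{\left(w \right)} = -4 + \frac{17 w}{3}$ ($Y{\left(w \right)} = \frac{17 w - 12}{3} = \frac{-12 + 17 w}{3} = -4 + \frac{17 w}{3}$)
$Y{\left(-32 \right)} \left(-146\right) = \left(-4 + \frac{17}{3} \left(-32\right)\right) \left(-146\right) = \left(-4 - \frac{544}{3}\right) \left(-146\right) = \left(- \frac{556}{3}\right) \left(-146\right) = \frac{81176}{3}$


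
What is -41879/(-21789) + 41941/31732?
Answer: 2242756877/691408548 ≈ 3.2438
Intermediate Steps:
-41879/(-21789) + 41941/31732 = -41879*(-1/21789) + 41941*(1/31732) = 41879/21789 + 41941/31732 = 2242756877/691408548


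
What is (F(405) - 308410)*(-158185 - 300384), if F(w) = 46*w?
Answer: 132884124820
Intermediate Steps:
(F(405) - 308410)*(-158185 - 300384) = (46*405 - 308410)*(-158185 - 300384) = (18630 - 308410)*(-458569) = -289780*(-458569) = 132884124820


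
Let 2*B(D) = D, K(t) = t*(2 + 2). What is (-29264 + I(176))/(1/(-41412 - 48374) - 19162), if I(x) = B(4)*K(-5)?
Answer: 877029648/573493111 ≈ 1.5293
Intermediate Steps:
K(t) = 4*t (K(t) = t*4 = 4*t)
B(D) = D/2
I(x) = -40 (I(x) = ((½)*4)*(4*(-5)) = 2*(-20) = -40)
(-29264 + I(176))/(1/(-41412 - 48374) - 19162) = (-29264 - 40)/(1/(-41412 - 48374) - 19162) = -29304/(1/(-89786) - 19162) = -29304/(-1/89786 - 19162) = -29304/(-1720479333/89786) = -29304*(-89786/1720479333) = 877029648/573493111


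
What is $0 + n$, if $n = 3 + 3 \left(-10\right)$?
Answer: $-27$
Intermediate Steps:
$n = -27$ ($n = 3 - 30 = -27$)
$0 + n = 0 - 27 = -27$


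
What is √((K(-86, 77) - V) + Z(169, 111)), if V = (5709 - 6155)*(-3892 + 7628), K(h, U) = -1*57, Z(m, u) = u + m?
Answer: √1666479 ≈ 1290.9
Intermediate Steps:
Z(m, u) = m + u
K(h, U) = -57
V = -1666256 (V = -446*3736 = -1666256)
√((K(-86, 77) - V) + Z(169, 111)) = √((-57 - 1*(-1666256)) + (169 + 111)) = √((-57 + 1666256) + 280) = √(1666199 + 280) = √1666479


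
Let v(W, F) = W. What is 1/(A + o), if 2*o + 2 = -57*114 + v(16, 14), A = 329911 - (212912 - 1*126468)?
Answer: 1/240225 ≈ 4.1628e-6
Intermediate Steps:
A = 243467 (A = 329911 - (212912 - 126468) = 329911 - 1*86444 = 329911 - 86444 = 243467)
o = -3242 (o = -1 + (-57*114 + 16)/2 = -1 + (-6498 + 16)/2 = -1 + (½)*(-6482) = -1 - 3241 = -3242)
1/(A + o) = 1/(243467 - 3242) = 1/240225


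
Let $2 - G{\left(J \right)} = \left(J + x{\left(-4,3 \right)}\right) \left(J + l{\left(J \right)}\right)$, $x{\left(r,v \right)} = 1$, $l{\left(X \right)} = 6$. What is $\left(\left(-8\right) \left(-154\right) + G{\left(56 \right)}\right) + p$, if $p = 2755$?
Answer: $455$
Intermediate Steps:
$G{\left(J \right)} = 2 - \left(1 + J\right) \left(6 + J\right)$ ($G{\left(J \right)} = 2 - \left(J + 1\right) \left(J + 6\right) = 2 - \left(1 + J\right) \left(6 + J\right)$)
$\left(\left(-8\right) \left(-154\right) + G{\left(56 \right)}\right) + p = \left(\left(-8\right) \left(-154\right) - 3532\right) + 2755 = \left(1232 - 3532\right) + 2755 = -2300 + 2755 = 455$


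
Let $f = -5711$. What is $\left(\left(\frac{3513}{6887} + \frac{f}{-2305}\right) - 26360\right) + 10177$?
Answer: $- \frac{256850170783}{15874535} \approx -16180.0$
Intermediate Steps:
$\left(\left(\frac{3513}{6887} + \frac{f}{-2305}\right) - 26360\right) + 10177 = \left(\left(\frac{3513}{6887} - \frac{5711}{-2305}\right) - 26360\right) + 10177 = \left(\left(3513 \cdot \frac{1}{6887} - - \frac{5711}{2305}\right) - 26360\right) + 10177 = \left(\left(\frac{3513}{6887} + \frac{5711}{2305}\right) - 26360\right) + 10177 = \left(\frac{47429122}{15874535} - 26360\right) + 10177 = - \frac{418405313478}{15874535} + 10177 = - \frac{256850170783}{15874535}$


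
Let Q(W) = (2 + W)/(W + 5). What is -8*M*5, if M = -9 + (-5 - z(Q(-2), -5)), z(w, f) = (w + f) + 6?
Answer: 600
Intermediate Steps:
Q(W) = (2 + W)/(5 + W)
z(w, f) = 6 + f + w (z(w, f) = (f + w) + 6 = 6 + f + w)
M = -15 (M = -9 + (-5 - (6 - 5 + (2 - 2)/(5 - 2))) = -9 + (-5 - (6 - 5 + 0/3)) = -9 + (-5 - (6 - 5 + (⅓)*0)) = -9 + (-5 - (6 - 5 + 0)) = -9 + (-5 - 1*1) = -9 + (-5 - 1) = -9 - 6 = -15)
-8*M*5 = -8*(-15)*5 = 120*5 = 600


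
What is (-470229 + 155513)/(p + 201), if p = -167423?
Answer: 157358/83611 ≈ 1.8820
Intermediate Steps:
(-470229 + 155513)/(p + 201) = (-470229 + 155513)/(-167423 + 201) = -314716/(-167222) = -314716*(-1/167222) = 157358/83611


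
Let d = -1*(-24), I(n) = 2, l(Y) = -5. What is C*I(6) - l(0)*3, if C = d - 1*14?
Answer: 35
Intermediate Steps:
d = 24
C = 10 (C = 24 - 1*14 = 24 - 14 = 10)
C*I(6) - l(0)*3 = 10*2 - 1*(-5)*3 = 20 + 5*3 = 20 + 15 = 35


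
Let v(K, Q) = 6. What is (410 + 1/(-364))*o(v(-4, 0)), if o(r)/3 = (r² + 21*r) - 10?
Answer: 17013246/91 ≈ 1.8696e+5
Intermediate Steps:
o(r) = -30 + 3*r² + 63*r (o(r) = 3*((r² + 21*r) - 10) = 3*(-10 + r² + 21*r) = -30 + 3*r² + 63*r)
(410 + 1/(-364))*o(v(-4, 0)) = (410 + 1/(-364))*(-30 + 3*6² + 63*6) = (410 - 1/364)*(-30 + 3*36 + 378) = 149239*(-30 + 108 + 378)/364 = (149239/364)*456 = 17013246/91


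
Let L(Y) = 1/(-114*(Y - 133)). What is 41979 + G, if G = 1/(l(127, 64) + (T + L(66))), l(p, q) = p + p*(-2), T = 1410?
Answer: 411375526983/9799555 ≈ 41979.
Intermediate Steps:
l(p, q) = -p (l(p, q) = p - 2*p = -p)
L(Y) = 1/(15162 - 114*Y) (L(Y) = 1/(-114*(-133 + Y)) = 1/(15162 - 114*Y))
G = 7638/9799555 (G = 1/(-1*127 + (1410 - 1/(-15162 + 114*66))) = 1/(-127 + (1410 - 1/(-15162 + 7524))) = 1/(-127 + (1410 - 1/(-7638))) = 1/(-127 + (1410 - 1*(-1/7638))) = 1/(-127 + (1410 + 1/7638)) = 1/(-127 + 10769581/7638) = 1/(9799555/7638) = 7638/9799555 ≈ 0.00077942)
41979 + G = 41979 + 7638/9799555 = 411375526983/9799555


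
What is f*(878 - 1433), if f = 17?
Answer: -9435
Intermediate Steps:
f*(878 - 1433) = 17*(878 - 1433) = 17*(-555) = -9435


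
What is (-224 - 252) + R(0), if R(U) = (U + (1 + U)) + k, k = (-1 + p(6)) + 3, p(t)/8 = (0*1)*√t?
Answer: -473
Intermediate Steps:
p(t) = 0 (p(t) = 8*((0*1)*√t) = 8*(0*√t) = 8*0 = 0)
k = 2 (k = (-1 + 0) + 3 = -1 + 3 = 2)
R(U) = 3 + 2*U (R(U) = (U + (1 + U)) + 2 = (1 + 2*U) + 2 = 3 + 2*U)
(-224 - 252) + R(0) = (-224 - 252) + (3 + 2*0) = -476 + (3 + 0) = -476 + 3 = -473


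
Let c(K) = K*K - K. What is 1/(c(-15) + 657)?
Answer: 1/897 ≈ 0.0011148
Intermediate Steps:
c(K) = K² - K
1/(c(-15) + 657) = 1/(-15*(-1 - 15) + 657) = 1/(-15*(-16) + 657) = 1/(240 + 657) = 1/897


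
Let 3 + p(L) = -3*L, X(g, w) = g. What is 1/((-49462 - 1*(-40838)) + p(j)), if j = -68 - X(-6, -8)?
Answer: -1/8441 ≈ -0.00011847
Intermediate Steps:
j = -62 (j = -68 - 1*(-6) = -68 + 6 = -62)
p(L) = -3 - 3*L
1/((-49462 - 1*(-40838)) + p(j)) = 1/((-49462 - 1*(-40838)) + (-3 - 3*(-62))) = 1/((-49462 + 40838) + (-3 + 186)) = 1/(-8624 + 183) = 1/(-8441) = -1/8441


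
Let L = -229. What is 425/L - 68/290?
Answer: -69411/33205 ≈ -2.0904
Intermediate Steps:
425/L - 68/290 = 425/(-229) - 68/290 = 425*(-1/229) - 68*1/290 = -425/229 - 34/145 = -69411/33205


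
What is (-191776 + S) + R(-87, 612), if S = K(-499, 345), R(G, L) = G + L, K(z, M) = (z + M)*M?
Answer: -244381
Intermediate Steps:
K(z, M) = M*(M + z) (K(z, M) = (M + z)*M = M*(M + z))
S = -53130 (S = 345*(345 - 499) = 345*(-154) = -53130)
(-191776 + S) + R(-87, 612) = (-191776 - 53130) + (-87 + 612) = -244906 + 525 = -244381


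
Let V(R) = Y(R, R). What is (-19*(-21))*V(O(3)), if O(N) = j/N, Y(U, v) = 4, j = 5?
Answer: 1596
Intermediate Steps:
O(N) = 5/N
V(R) = 4
(-19*(-21))*V(O(3)) = -19*(-21)*4 = 399*4 = 1596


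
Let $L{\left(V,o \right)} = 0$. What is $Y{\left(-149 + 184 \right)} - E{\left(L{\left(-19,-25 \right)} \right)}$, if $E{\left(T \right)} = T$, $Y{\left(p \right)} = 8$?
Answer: $8$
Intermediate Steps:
$Y{\left(-149 + 184 \right)} - E{\left(L{\left(-19,-25 \right)} \right)} = 8 - 0 = 8 + 0 = 8$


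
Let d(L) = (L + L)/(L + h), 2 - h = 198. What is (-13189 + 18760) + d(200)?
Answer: 5671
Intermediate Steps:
h = -196 (h = 2 - 1*198 = 2 - 198 = -196)
d(L) = 2*L/(-196 + L) (d(L) = (L + L)/(L - 196) = (2*L)/(-196 + L) = 2*L/(-196 + L))
(-13189 + 18760) + d(200) = (-13189 + 18760) + 2*200/(-196 + 200) = 5571 + 2*200/4 = 5571 + 2*200*(1/4) = 5571 + 100 = 5671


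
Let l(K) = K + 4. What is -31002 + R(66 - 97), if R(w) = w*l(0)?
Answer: -31126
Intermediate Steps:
l(K) = 4 + K
R(w) = 4*w (R(w) = w*(4 + 0) = w*4 = 4*w)
-31002 + R(66 - 97) = -31002 + 4*(66 - 97) = -31002 + 4*(-31) = -31002 - 124 = -31126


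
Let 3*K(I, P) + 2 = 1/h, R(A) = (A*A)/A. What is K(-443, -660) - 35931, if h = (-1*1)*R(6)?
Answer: -646771/18 ≈ -35932.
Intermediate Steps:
R(A) = A (R(A) = A²/A = A)
h = -6 (h = -1*1*6 = -1*6 = -6)
K(I, P) = -13/18 (K(I, P) = -⅔ + (⅓)/(-6) = -⅔ + (⅓)*(-⅙) = -⅔ - 1/18 = -13/18)
K(-443, -660) - 35931 = -13/18 - 35931 = -646771/18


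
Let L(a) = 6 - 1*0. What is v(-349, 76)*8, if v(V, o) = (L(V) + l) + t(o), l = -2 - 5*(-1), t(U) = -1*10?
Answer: -8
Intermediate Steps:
L(a) = 6 (L(a) = 6 + 0 = 6)
t(U) = -10
l = 3 (l = -2 + 5 = 3)
v(V, o) = -1 (v(V, o) = (6 + 3) - 10 = 9 - 10 = -1)
v(-349, 76)*8 = -1*8 = -8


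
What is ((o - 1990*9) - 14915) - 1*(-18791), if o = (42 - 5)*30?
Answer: -12924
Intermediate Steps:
o = 1110 (o = 37*30 = 1110)
((o - 1990*9) - 14915) - 1*(-18791) = ((1110 - 1990*9) - 14915) - 1*(-18791) = ((1110 - 17910) - 14915) + 18791 = (-16800 - 14915) + 18791 = -31715 + 18791 = -12924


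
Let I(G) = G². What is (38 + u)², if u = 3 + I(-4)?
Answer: 3249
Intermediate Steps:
u = 19 (u = 3 + (-4)² = 3 + 16 = 19)
(38 + u)² = (38 + 19)² = 57² = 3249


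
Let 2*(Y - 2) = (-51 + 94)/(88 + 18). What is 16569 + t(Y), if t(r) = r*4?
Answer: 878624/53 ≈ 16578.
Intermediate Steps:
Y = 467/212 (Y = 2 + ((-51 + 94)/(88 + 18))/2 = 2 + (43/106)/2 = 2 + (43*(1/106))/2 = 2 + (1/2)*(43/106) = 2 + 43/212 = 467/212 ≈ 2.2028)
t(r) = 4*r
16569 + t(Y) = 16569 + 4*(467/212) = 16569 + 467/53 = 878624/53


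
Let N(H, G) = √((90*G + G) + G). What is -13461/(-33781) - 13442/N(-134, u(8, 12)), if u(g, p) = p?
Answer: 13461/33781 - 6721*√69/138 ≈ -404.16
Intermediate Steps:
N(H, G) = 2*√23*√G (N(H, G) = √(91*G + G) = √(92*G) = 2*√23*√G)
-13461/(-33781) - 13442/N(-134, u(8, 12)) = -13461/(-33781) - 13442*√69/276 = -13461*(-1/33781) - 13442*√69/276 = 13461/33781 - 13442*√69/276 = 13461/33781 - 6721*√69/138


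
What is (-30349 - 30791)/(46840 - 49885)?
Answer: 4076/203 ≈ 20.079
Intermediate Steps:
(-30349 - 30791)/(46840 - 49885) = -61140/(-3045) = -61140*(-1/3045) = 4076/203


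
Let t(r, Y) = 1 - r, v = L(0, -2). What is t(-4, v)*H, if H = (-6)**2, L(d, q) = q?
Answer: 180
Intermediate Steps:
v = -2
H = 36
t(-4, v)*H = (1 - 1*(-4))*36 = (1 + 4)*36 = 5*36 = 180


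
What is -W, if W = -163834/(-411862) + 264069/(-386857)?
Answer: 2062711670/7242349897 ≈ 0.28481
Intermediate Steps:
W = -2062711670/7242349897 (W = -163834*(-1/411862) + 264069*(-1/386857) = 7447/18721 - 264069/386857 = -2062711670/7242349897 ≈ -0.28481)
-W = -1*(-2062711670/7242349897) = 2062711670/7242349897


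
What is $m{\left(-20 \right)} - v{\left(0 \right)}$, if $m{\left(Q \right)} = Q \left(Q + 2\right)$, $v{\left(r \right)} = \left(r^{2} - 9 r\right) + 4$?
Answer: $356$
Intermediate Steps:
$v{\left(r \right)} = 4 + r^{2} - 9 r$
$m{\left(Q \right)} = Q \left(2 + Q\right)$
$m{\left(-20 \right)} - v{\left(0 \right)} = - 20 \left(2 - 20\right) - \left(4 + 0^{2} - 0\right) = \left(-20\right) \left(-18\right) - \left(4 + 0 + 0\right) = 360 - 4 = 356$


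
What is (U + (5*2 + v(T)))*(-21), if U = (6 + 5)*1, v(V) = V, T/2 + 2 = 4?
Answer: -525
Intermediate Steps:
T = 4 (T = -4 + 2*4 = -4 + 8 = 4)
U = 11 (U = 11*1 = 11)
(U + (5*2 + v(T)))*(-21) = (11 + (5*2 + 4))*(-21) = (11 + (10 + 4))*(-21) = (11 + 14)*(-21) = 25*(-21) = -525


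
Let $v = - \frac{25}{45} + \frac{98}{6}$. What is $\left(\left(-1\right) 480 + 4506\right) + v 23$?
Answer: $\frac{39500}{9} \approx 4388.9$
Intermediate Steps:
$v = \frac{142}{9}$ ($v = \left(-25\right) \frac{1}{45} + 98 \cdot \frac{1}{6} = - \frac{5}{9} + \frac{49}{3} = \frac{142}{9} \approx 15.778$)
$\left(\left(-1\right) 480 + 4506\right) + v 23 = \left(\left(-1\right) 480 + 4506\right) + \frac{142}{9} \cdot 23 = \left(-480 + 4506\right) + \frac{3266}{9} = 4026 + \frac{3266}{9} = \frac{39500}{9}$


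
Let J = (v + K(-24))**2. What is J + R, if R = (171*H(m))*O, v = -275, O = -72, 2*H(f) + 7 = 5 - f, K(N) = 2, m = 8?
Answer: 136089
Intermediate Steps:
H(f) = -1 - f/2 (H(f) = -7/2 + (5 - f)/2 = -7/2 + (5/2 - f/2) = -1 - f/2)
R = 61560 (R = (171*(-1 - 1/2*8))*(-72) = (171*(-1 - 4))*(-72) = (171*(-5))*(-72) = -855*(-72) = 61560)
J = 74529 (J = (-275 + 2)**2 = (-273)**2 = 74529)
J + R = 74529 + 61560 = 136089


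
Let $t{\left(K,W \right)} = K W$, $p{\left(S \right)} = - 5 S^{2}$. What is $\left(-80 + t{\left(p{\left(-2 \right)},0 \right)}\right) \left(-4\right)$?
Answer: $320$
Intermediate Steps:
$\left(-80 + t{\left(p{\left(-2 \right)},0 \right)}\right) \left(-4\right) = \left(-80 + - 5 \left(-2\right)^{2} \cdot 0\right) \left(-4\right) = \left(-80 + \left(-5\right) 4 \cdot 0\right) \left(-4\right) = \left(-80 - 0\right) \left(-4\right) = \left(-80 + 0\right) \left(-4\right) = \left(-80\right) \left(-4\right) = 320$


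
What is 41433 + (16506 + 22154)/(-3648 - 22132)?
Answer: 53405204/1289 ≈ 41432.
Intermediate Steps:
41433 + (16506 + 22154)/(-3648 - 22132) = 41433 + 38660/(-25780) = 41433 + 38660*(-1/25780) = 41433 - 1933/1289 = 53405204/1289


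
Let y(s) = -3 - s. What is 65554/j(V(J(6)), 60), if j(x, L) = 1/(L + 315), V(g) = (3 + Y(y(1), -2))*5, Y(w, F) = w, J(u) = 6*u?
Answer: 24582750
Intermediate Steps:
V(g) = -5 (V(g) = (3 + (-3 - 1*1))*5 = (3 + (-3 - 1))*5 = (3 - 4)*5 = -1*5 = -5)
j(x, L) = 1/(315 + L)
65554/j(V(J(6)), 60) = 65554/(1/(315 + 60)) = 65554/(1/375) = 65554*375 = 24582750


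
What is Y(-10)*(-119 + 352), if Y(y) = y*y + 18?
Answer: 27494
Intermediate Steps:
Y(y) = 18 + y² (Y(y) = y² + 18 = 18 + y²)
Y(-10)*(-119 + 352) = (18 + (-10)²)*(-119 + 352) = (18 + 100)*233 = 118*233 = 27494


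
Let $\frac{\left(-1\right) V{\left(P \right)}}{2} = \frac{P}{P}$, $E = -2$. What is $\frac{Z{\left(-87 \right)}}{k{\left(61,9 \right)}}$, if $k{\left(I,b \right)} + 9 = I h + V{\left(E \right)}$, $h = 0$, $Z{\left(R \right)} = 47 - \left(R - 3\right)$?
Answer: $- \frac{137}{11} \approx -12.455$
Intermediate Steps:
$V{\left(P \right)} = -2$ ($V{\left(P \right)} = - 2 \frac{P}{P} = \left(-2\right) 1 = -2$)
$Z{\left(R \right)} = 50 - R$ ($Z{\left(R \right)} = 47 - \left(-3 + R\right) = 50 - R$)
$k{\left(I,b \right)} = -11$ ($k{\left(I,b \right)} = -9 + \left(I 0 - 2\right) = -9 + \left(0 - 2\right) = -9 - 2 = -11$)
$\frac{Z{\left(-87 \right)}}{k{\left(61,9 \right)}} = \frac{50 - -87}{-11} = \left(50 + 87\right) \left(- \frac{1}{11}\right) = 137 \left(- \frac{1}{11}\right) = - \frac{137}{11}$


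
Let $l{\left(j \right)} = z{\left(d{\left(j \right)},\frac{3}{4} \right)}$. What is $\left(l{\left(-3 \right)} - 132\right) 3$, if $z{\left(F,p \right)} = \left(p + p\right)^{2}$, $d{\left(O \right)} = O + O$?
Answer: $- \frac{1557}{4} \approx -389.25$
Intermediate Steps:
$d{\left(O \right)} = 2 O$
$z{\left(F,p \right)} = 4 p^{2}$ ($z{\left(F,p \right)} = \left(2 p\right)^{2} = 4 p^{2}$)
$l{\left(j \right)} = \frac{9}{4}$ ($l{\left(j \right)} = 4 \left(\frac{3}{4}\right)^{2} = 4 \cdot \frac{9}{16} = \frac{9}{4}$)
$\left(l{\left(-3 \right)} - 132\right) 3 = \left(\frac{9}{4} - 132\right) 3 = \left(- \frac{519}{4}\right) 3 = - \frac{1557}{4}$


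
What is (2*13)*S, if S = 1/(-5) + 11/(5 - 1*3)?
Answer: 689/5 ≈ 137.80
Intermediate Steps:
S = 53/10 (S = 1*(-1/5) + 11/(5 - 3) = -1/5 + 11/2 = 53/10 ≈ 5.3000)
(2*13)*S = (2*13)*(53/10) = 26*(53/10) = 689/5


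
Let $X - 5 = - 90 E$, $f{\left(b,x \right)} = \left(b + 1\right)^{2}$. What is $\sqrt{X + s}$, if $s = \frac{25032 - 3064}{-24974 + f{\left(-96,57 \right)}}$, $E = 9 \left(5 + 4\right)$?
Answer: $\frac{i \sqrt{1853440195917}}{15949} \approx 85.36 i$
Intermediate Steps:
$f{\left(b,x \right)} = \left(1 + b\right)^{2}$
$E = 81$ ($E = 9 \cdot 9 = 81$)
$s = - \frac{21968}{15949}$ ($s = \frac{25032 - 3064}{-24974 + \left(1 - 96\right)^{2}} = \frac{21968}{-24974 + \left(-95\right)^{2}} = \frac{21968}{-24974 + 9025} = \frac{21968}{-15949} = 21968 \left(- \frac{1}{15949}\right) = - \frac{21968}{15949} \approx -1.3774$)
$X = -7285$ ($X = 5 - 7290 = -7285$)
$\sqrt{X + s} = \sqrt{-7285 - \frac{21968}{15949}} = \sqrt{- \frac{116210433}{15949}} = \frac{i \sqrt{1853440195917}}{15949}$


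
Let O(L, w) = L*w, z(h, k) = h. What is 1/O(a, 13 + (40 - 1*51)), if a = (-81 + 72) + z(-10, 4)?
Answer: -1/38 ≈ -0.026316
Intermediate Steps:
a = -19 (a = (-81 + 72) - 10 = -9 - 10 = -19)
1/O(a, 13 + (40 - 1*51)) = 1/(-19*(13 + (40 - 1*51))) = 1/(-19*(13 + (40 - 51))) = 1/(-19*(13 - 11)) = 1/(-19*2) = 1/(-38) = -1/38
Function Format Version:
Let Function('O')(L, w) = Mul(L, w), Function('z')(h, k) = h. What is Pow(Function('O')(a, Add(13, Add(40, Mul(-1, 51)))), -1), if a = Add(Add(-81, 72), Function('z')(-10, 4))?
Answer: Rational(-1, 38) ≈ -0.026316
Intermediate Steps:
a = -19 (a = Add(Add(-81, 72), -10) = Add(-9, -10) = -19)
Pow(Function('O')(a, Add(13, Add(40, Mul(-1, 51)))), -1) = Pow(Mul(-19, Add(13, Add(40, Mul(-1, 51)))), -1) = Pow(Mul(-19, Add(13, Add(40, -51))), -1) = Pow(Mul(-19, Add(13, -11)), -1) = Pow(Mul(-19, 2), -1) = Pow(-38, -1) = Rational(-1, 38)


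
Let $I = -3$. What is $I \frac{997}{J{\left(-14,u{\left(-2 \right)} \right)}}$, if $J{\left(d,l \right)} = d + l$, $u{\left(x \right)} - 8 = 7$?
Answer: $-2991$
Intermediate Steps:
$u{\left(x \right)} = 15$ ($u{\left(x \right)} = 8 + 7 = 15$)
$I \frac{997}{J{\left(-14,u{\left(-2 \right)} \right)}} = - 3 \frac{997}{-14 + 15} = - 3 \cdot \frac{997}{1} = - 3 \cdot 997 \cdot 1 = \left(-3\right) 997 = -2991$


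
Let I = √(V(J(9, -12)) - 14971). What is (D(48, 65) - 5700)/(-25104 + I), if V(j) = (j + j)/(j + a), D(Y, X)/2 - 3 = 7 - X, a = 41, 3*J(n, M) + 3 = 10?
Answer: 2370131400/10241169037 + 2905*I*√15813005/10241169037 ≈ 0.23143 + 0.001128*I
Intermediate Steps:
J(n, M) = 7/3 (J(n, M) = -1 + (⅓)*10 = -1 + 10/3 = 7/3)
D(Y, X) = 20 - 2*X (D(Y, X) = 6 + 2*(7 - X) = 6 + (14 - 2*X) = 20 - 2*X)
V(j) = 2*j/(41 + j) (V(j) = (j + j)/(j + 41) = (2*j)/(41 + j) = 2*j/(41 + j))
I = 2*I*√15813005/65 (I = √(2*(7/3)/(41 + 7/3) - 14971) = √(2*(7/3)/(130/3) - 14971) = √(2*(7/3)*(3/130) - 14971) = √(7/65 - 14971) = √(-973108/65) = 2*I*√15813005/65 ≈ 122.36*I)
(D(48, 65) - 5700)/(-25104 + I) = ((20 - 2*65) - 5700)/(-25104 + 2*I*√15813005/65) = ((20 - 130) - 5700)/(-25104 + 2*I*√15813005/65) = (-110 - 5700)/(-25104 + 2*I*√15813005/65) = -5810/(-25104 + 2*I*√15813005/65)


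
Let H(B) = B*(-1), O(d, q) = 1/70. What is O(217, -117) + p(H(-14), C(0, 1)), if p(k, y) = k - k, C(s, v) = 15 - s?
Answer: 1/70 ≈ 0.014286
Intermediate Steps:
O(d, q) = 1/70
H(B) = -B
p(k, y) = 0
O(217, -117) + p(H(-14), C(0, 1)) = 1/70 + 0 = 1/70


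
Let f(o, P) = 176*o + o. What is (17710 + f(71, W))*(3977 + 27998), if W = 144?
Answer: 968107075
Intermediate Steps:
f(o, P) = 177*o
(17710 + f(71, W))*(3977 + 27998) = (17710 + 177*71)*(3977 + 27998) = (17710 + 12567)*31975 = 30277*31975 = 968107075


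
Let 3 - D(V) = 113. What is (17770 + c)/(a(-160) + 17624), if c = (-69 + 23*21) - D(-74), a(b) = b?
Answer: 9147/8732 ≈ 1.0475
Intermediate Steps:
D(V) = -110 (D(V) = 3 - 1*113 = 3 - 113 = -110)
c = 524 (c = (-69 + 23*21) - 1*(-110) = (-69 + 483) + 110 = 414 + 110 = 524)
(17770 + c)/(a(-160) + 17624) = (17770 + 524)/(-160 + 17624) = 18294/17464 = 18294*(1/17464) = 9147/8732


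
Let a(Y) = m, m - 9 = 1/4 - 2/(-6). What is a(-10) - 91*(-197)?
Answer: 215239/12 ≈ 17937.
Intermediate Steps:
m = 115/12 (m = 9 + (1/4 - 2/(-6)) = 9 + (1*(¼) - 2*(-⅙)) = 9 + (¼ + ⅓) = 9 + 7/12 = 115/12 ≈ 9.5833)
a(Y) = 115/12
a(-10) - 91*(-197) = 115/12 - 91*(-197) = 115/12 + 17927 = 215239/12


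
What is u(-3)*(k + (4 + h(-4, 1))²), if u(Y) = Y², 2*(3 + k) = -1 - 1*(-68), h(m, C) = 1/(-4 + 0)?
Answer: 6417/16 ≈ 401.06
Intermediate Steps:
h(m, C) = -¼ (h(m, C) = 1/(-4) = -¼)
k = 61/2 (k = -3 + (-1 - 1*(-68))/2 = -3 + (-1 + 68)/2 = -3 + (½)*67 = -3 + 67/2 = 61/2 ≈ 30.500)
u(-3)*(k + (4 + h(-4, 1))²) = (-3)²*(61/2 + (4 - ¼)²) = 9*(61/2 + (15/4)²) = 9*(61/2 + 225/16) = 9*(713/16) = 6417/16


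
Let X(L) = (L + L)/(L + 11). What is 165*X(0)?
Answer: 0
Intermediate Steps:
X(L) = 2*L/(11 + L) (X(L) = (2*L)/(11 + L) = 2*L/(11 + L))
165*X(0) = 165*(2*0/(11 + 0)) = 165*(2*0/11) = 165*(2*0*(1/11)) = 165*0 = 0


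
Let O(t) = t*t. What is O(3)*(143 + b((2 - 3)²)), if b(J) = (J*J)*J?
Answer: 1296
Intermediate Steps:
O(t) = t²
b(J) = J³ (b(J) = J²*J = J³)
O(3)*(143 + b((2 - 3)²)) = 3²*(143 + ((2 - 3)²)³) = 9*(143 + ((-1)²)³) = 9*(143 + 1³) = 9*(143 + 1) = 9*144 = 1296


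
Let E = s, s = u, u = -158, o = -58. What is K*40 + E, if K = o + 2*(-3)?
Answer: -2718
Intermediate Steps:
K = -64 (K = -58 + 2*(-3) = -58 - 6 = -64)
s = -158
E = -158
K*40 + E = -64*40 - 158 = -2560 - 158 = -2718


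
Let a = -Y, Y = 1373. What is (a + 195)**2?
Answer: 1387684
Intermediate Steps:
a = -1373 (a = -1*1373 = -1373)
(a + 195)**2 = (-1373 + 195)**2 = (-1178)**2 = 1387684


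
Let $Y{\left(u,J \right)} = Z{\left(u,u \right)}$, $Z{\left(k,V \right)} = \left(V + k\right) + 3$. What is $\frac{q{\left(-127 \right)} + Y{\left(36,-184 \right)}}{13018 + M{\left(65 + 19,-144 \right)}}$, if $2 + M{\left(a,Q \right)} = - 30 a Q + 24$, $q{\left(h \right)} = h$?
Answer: $- \frac{13}{93980} \approx -0.00013833$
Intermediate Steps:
$Z{\left(k,V \right)} = 3 + V + k$
$M{\left(a,Q \right)} = 22 - 30 Q a$ ($M{\left(a,Q \right)} = -2 + \left(- 30 a Q + 24\right) = -2 - \left(-24 + 30 Q a\right) = 22 - 30 Q a$)
$Y{\left(u,J \right)} = 3 + 2 u$ ($Y{\left(u,J \right)} = 3 + u + u = 3 + 2 u$)
$\frac{q{\left(-127 \right)} + Y{\left(36,-184 \right)}}{13018 + M{\left(65 + 19,-144 \right)}} = \frac{-127 + \left(3 + 2 \cdot 36\right)}{13018 - \left(-22 - 4320 \left(65 + 19\right)\right)} = \frac{-127 + \left(3 + 72\right)}{13018 - \left(-22 - 362880\right)} = \frac{-127 + 75}{13018 + \left(22 + 362880\right)} = - \frac{52}{13018 + 362902} = - \frac{52}{375920} = \left(-52\right) \frac{1}{375920} = - \frac{13}{93980}$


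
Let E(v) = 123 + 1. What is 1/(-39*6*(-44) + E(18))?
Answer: 1/10420 ≈ 9.5969e-5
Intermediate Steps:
E(v) = 124
1/(-39*6*(-44) + E(18)) = 1/(-39*6*(-44) + 124) = 1/(-234*(-44) + 124) = 1/(10296 + 124) = 1/10420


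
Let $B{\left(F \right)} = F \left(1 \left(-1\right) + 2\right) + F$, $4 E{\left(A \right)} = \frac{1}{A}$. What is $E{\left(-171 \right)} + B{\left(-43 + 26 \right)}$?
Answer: $- \frac{23257}{684} \approx -34.001$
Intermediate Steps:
$E{\left(A \right)} = \frac{1}{4 A}$
$B{\left(F \right)} = 2 F$ ($B{\left(F \right)} = F \left(-1 + 2\right) + F = F 1 + F = F + F = 2 F$)
$E{\left(-171 \right)} + B{\left(-43 + 26 \right)} = \frac{1}{4 \left(-171\right)} + 2 \left(-43 + 26\right) = \frac{1}{4} \left(- \frac{1}{171}\right) + 2 \left(-17\right) = - \frac{1}{684} - 34 = - \frac{23257}{684}$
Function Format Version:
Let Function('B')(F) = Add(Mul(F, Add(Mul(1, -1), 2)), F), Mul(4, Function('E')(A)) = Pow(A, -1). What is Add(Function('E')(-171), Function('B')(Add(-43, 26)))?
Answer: Rational(-23257, 684) ≈ -34.001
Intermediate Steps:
Function('E')(A) = Mul(Rational(1, 4), Pow(A, -1))
Function('B')(F) = Mul(2, F) (Function('B')(F) = Add(Mul(F, Add(-1, 2)), F) = Add(Mul(F, 1), F) = Add(F, F) = Mul(2, F))
Add(Function('E')(-171), Function('B')(Add(-43, 26))) = Add(Mul(Rational(1, 4), Pow(-171, -1)), Mul(2, Add(-43, 26))) = Add(Mul(Rational(1, 4), Rational(-1, 171)), Mul(2, -17)) = Add(Rational(-1, 684), -34) = Rational(-23257, 684)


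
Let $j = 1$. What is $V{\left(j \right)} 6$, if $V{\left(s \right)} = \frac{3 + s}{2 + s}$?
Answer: $8$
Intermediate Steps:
$V{\left(s \right)} = \frac{3 + s}{2 + s}$
$V{\left(j \right)} 6 = \frac{3 + 1}{2 + 1} \cdot 6 = \frac{1}{3} \cdot 4 \cdot 6 = \frac{4}{3} \cdot 6 = 8$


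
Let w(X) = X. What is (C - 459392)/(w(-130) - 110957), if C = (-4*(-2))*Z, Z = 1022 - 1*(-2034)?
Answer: 434944/111087 ≈ 3.9153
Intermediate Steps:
Z = 3056 (Z = 1022 + 2034 = 3056)
C = 24448 (C = -4*(-2)*3056 = 8*3056 = 24448)
(C - 459392)/(w(-130) - 110957) = (24448 - 459392)/(-130 - 110957) = -434944/(-111087) = -434944*(-1/111087) = 434944/111087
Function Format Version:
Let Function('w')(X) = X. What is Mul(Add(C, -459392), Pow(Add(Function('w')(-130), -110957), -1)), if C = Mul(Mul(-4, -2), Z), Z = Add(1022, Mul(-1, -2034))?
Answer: Rational(434944, 111087) ≈ 3.9153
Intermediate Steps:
Z = 3056 (Z = Add(1022, 2034) = 3056)
C = 24448 (C = Mul(Mul(-4, -2), 3056) = Mul(8, 3056) = 24448)
Mul(Add(C, -459392), Pow(Add(Function('w')(-130), -110957), -1)) = Mul(Add(24448, -459392), Pow(Add(-130, -110957), -1)) = Mul(-434944, Pow(-111087, -1)) = Mul(-434944, Rational(-1, 111087)) = Rational(434944, 111087)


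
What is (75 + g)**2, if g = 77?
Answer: 23104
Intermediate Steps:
(75 + g)**2 = (75 + 77)**2 = 152**2 = 23104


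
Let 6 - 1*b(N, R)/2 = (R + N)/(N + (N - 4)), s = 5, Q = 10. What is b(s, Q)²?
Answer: 49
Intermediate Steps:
b(N, R) = 12 - 2*(N + R)/(-4 + 2*N) (b(N, R) = 12 - 2*(R + N)/(N + (N - 4)) = 12 - 2*(N + R)/(N + (-4 + N)) = 12 - 2*(N + R)/(-4 + 2*N))
b(s, Q)² = ((-24 - 1*10 + 11*5)/(-2 + 5))² = ((-24 - 10 + 55)/3)² = ((⅓)*21)² = 7² = 49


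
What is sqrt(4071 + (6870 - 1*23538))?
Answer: I*sqrt(12597) ≈ 112.24*I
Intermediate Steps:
sqrt(4071 + (6870 - 1*23538)) = sqrt(4071 + (6870 - 23538)) = sqrt(4071 - 16668) = sqrt(-12597) = I*sqrt(12597)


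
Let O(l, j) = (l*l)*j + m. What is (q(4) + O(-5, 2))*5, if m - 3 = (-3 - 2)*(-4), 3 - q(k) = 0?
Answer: 380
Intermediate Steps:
q(k) = 3 (q(k) = 3 - 1*0 = 3 + 0 = 3)
m = 23 (m = 3 + (-3 - 2)*(-4) = 3 - 5*(-4) = 3 + 20 = 23)
O(l, j) = 23 + j*l² (O(l, j) = (l*l)*j + 23 = l²*j + 23 = j*l² + 23 = 23 + j*l²)
(q(4) + O(-5, 2))*5 = (3 + (23 + 2*(-5)²))*5 = (3 + (23 + 2*25))*5 = (3 + (23 + 50))*5 = (3 + 73)*5 = 76*5 = 380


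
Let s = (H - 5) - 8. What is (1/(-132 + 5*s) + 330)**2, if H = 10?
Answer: 2353123081/21609 ≈ 1.0890e+5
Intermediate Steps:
s = -3 (s = (10 - 5) - 8 = 5 - 8 = -3)
(1/(-132 + 5*s) + 330)**2 = (1/(-132 + 5*(-3)) + 330)**2 = (1/(-132 - 15) + 330)**2 = (1/(-147) + 330)**2 = (-1/147 + 330)**2 = (48509/147)**2 = 2353123081/21609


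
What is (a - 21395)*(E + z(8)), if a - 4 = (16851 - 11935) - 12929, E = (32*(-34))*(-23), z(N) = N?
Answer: -736040928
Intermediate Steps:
E = 25024 (E = -1088*(-23) = 25024)
a = -8009 (a = 4 + ((16851 - 11935) - 12929) = 4 + (4916 - 12929) = 4 - 8013 = -8009)
(a - 21395)*(E + z(8)) = (-8009 - 21395)*(25024 + 8) = -29404*25032 = -736040928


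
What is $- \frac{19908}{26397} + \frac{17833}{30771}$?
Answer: $- \frac{2251609}{12893049} \approx -0.17464$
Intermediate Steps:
$- \frac{19908}{26397} + \frac{17833}{30771} = \left(-19908\right) \frac{1}{26397} + 17833 \cdot \frac{1}{30771} = - \frac{316}{419} + \frac{17833}{30771} = - \frac{2251609}{12893049}$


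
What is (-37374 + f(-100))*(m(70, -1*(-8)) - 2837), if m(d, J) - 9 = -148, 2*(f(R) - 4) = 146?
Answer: 110995872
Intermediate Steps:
f(R) = 77 (f(R) = 4 + (1/2)*146 = 4 + 73 = 77)
m(d, J) = -139 (m(d, J) = 9 - 148 = -139)
(-37374 + f(-100))*(m(70, -1*(-8)) - 2837) = (-37374 + 77)*(-139 - 2837) = -37297*(-2976) = 110995872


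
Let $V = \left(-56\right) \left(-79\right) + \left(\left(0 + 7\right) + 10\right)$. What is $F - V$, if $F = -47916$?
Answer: $-52357$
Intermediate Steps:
$V = 4441$ ($V = 4424 + \left(7 + 10\right) = 4424 + 17 = 4441$)
$F - V = -47916 - 4441 = -52357$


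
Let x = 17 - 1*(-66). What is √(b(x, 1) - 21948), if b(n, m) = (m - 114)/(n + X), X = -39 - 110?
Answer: I*√95598030/66 ≈ 148.14*I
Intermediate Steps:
x = 83 (x = 17 + 66 = 83)
X = -149
b(n, m) = (-114 + m)/(-149 + n) (b(n, m) = (m - 114)/(n - 149) = (-114 + m)/(-149 + n))
√(b(x, 1) - 21948) = √((-114 + 1)/(-149 + 83) - 21948) = √(-113/(-66) - 21948) = √(-1/66*(-113) - 21948) = √(113/66 - 21948) = √(-1448455/66) = I*√95598030/66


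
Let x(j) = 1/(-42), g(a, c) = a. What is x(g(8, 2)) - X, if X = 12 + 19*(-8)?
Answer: 5879/42 ≈ 139.98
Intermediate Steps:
x(j) = -1/42
X = -140 (X = 12 - 152 = -140)
x(g(8, 2)) - X = -1/42 - 1*(-140) = -1/42 + 140 = 5879/42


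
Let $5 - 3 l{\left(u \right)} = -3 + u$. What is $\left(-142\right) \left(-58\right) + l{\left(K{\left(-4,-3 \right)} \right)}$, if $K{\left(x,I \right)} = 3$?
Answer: $\frac{24713}{3} \approx 8237.7$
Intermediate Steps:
$l{\left(u \right)} = \frac{8}{3} - \frac{u}{3}$ ($l{\left(u \right)} = \frac{5}{3} - \frac{-3 + u}{3} = \frac{5}{3} - \left(-1 + \frac{u}{3}\right) = \frac{8}{3} - \frac{u}{3}$)
$\left(-142\right) \left(-58\right) + l{\left(K{\left(-4,-3 \right)} \right)} = \left(-142\right) \left(-58\right) + \left(\frac{8}{3} - 1\right) = 8236 + \left(\frac{8}{3} - 1\right) = 8236 + \frac{5}{3} = \frac{24713}{3}$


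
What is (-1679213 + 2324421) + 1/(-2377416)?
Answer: 1533927822527/2377416 ≈ 6.4521e+5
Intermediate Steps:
(-1679213 + 2324421) + 1/(-2377416) = 645208 - 1/2377416 = 1533927822527/2377416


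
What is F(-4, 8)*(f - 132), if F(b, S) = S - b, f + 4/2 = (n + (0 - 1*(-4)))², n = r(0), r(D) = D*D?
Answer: -1416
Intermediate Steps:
r(D) = D²
n = 0 (n = 0² = 0)
f = 14 (f = -2 + (0 + (0 - 1*(-4)))² = -2 + (0 + (0 + 4))² = -2 + (0 + 4)² = -2 + 4² = -2 + 16 = 14)
F(-4, 8)*(f - 132) = (8 - 1*(-4))*(14 - 132) = (8 + 4)*(-118) = 12*(-118) = -1416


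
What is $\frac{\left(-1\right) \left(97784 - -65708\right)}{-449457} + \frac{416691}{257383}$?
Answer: $\frac{229364748223}{115682591031} \approx 1.9827$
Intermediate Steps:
$\frac{\left(-1\right) \left(97784 - -65708\right)}{-449457} + \frac{416691}{257383} = - (97784 + 65708) \left(- \frac{1}{449457}\right) + 416691 \cdot \frac{1}{257383} = \left(-1\right) 163492 \left(- \frac{1}{449457}\right) + \frac{416691}{257383} = \left(-163492\right) \left(- \frac{1}{449457}\right) + \frac{416691}{257383} = \frac{163492}{449457} + \frac{416691}{257383} = \frac{229364748223}{115682591031}$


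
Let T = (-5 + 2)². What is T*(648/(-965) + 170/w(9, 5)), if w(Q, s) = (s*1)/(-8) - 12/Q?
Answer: -35708904/45355 ≈ -787.32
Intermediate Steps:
w(Q, s) = -12/Q - s/8 (w(Q, s) = s*(-⅛) - 12/Q = -s/8 - 12/Q = -12/Q - s/8)
T = 9 (T = (-3)² = 9)
T*(648/(-965) + 170/w(9, 5)) = 9*(648/(-965) + 170/(-12/9 - ⅛*5)) = 9*(648*(-1/965) + 170/(-12*⅑ - 5/8)) = 9*(-648/965 + 170/(-4/3 - 5/8)) = 9*(-648/965 + 170/(-47/24)) = 9*(-648/965 + 170*(-24/47)) = 9*(-648/965 - 4080/47) = 9*(-3967656/45355) = -35708904/45355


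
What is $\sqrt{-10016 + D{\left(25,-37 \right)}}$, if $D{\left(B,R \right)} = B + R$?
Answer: $2 i \sqrt{2507} \approx 100.14 i$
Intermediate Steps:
$\sqrt{-10016 + D{\left(25,-37 \right)}} = \sqrt{-10016 + \left(25 - 37\right)} = \sqrt{-10016 - 12} = \sqrt{-10028} = 2 i \sqrt{2507}$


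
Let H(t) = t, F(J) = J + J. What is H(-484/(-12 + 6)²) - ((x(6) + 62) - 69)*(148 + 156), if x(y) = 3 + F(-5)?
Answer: 38183/9 ≈ 4242.6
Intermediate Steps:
F(J) = 2*J
x(y) = -7 (x(y) = 3 + 2*(-5) = 3 - 10 = -7)
H(-484/(-12 + 6)²) - ((x(6) + 62) - 69)*(148 + 156) = -484/(-12 + 6)² - ((-7 + 62) - 69)*(148 + 156) = -484/((-6)²) - (55 - 69)*304 = -484/36 - (-14)*304 = -484*1/36 - 1*(-4256) = -121/9 + 4256 = 38183/9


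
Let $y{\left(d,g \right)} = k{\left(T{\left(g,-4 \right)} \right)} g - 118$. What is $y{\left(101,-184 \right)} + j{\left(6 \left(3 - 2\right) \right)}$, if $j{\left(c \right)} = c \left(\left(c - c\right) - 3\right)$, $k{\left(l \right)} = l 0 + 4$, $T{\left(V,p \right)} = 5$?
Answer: $-872$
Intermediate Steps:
$k{\left(l \right)} = 4$ ($k{\left(l \right)} = 0 + 4 = 4$)
$y{\left(d,g \right)} = -118 + 4 g$ ($y{\left(d,g \right)} = 4 g - 118 = -118 + 4 g$)
$j{\left(c \right)} = - 3 c$ ($j{\left(c \right)} = c \left(0 - 3\right) = c \left(-3\right) = - 3 c$)
$y{\left(101,-184 \right)} + j{\left(6 \left(3 - 2\right) \right)} = \left(-118 + 4 \left(-184\right)\right) - 3 \cdot 6 \left(3 - 2\right) = \left(-118 - 736\right) - 3 \cdot 6 \cdot 1 = -854 - 18 = -872$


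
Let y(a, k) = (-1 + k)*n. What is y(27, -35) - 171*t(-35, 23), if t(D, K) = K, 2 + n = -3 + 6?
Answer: -3969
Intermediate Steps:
n = 1 (n = -2 + (-3 + 6) = -2 + 3 = 1)
y(a, k) = -1 + k (y(a, k) = (-1 + k)*1 = -1 + k)
y(27, -35) - 171*t(-35, 23) = (-1 - 35) - 171*23 = -36 - 3933 = -3969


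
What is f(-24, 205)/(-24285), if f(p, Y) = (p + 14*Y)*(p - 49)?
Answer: 207758/24285 ≈ 8.5550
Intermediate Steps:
f(p, Y) = (-49 + p)*(p + 14*Y) (f(p, Y) = (p + 14*Y)*(-49 + p) = (-49 + p)*(p + 14*Y))
f(-24, 205)/(-24285) = ((-24)**2 - 686*205 - 49*(-24) + 14*205*(-24))/(-24285) = (576 - 140630 + 1176 - 68880)*(-1/24285) = -207758*(-1/24285) = 207758/24285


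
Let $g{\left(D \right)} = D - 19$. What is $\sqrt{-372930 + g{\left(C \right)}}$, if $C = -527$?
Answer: $2 i \sqrt{93369} \approx 611.13 i$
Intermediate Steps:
$g{\left(D \right)} = -19 + D$ ($g{\left(D \right)} = D - 19 = -19 + D$)
$\sqrt{-372930 + g{\left(C \right)}} = \sqrt{-372930 - 546} = \sqrt{-373476} = 2 i \sqrt{93369}$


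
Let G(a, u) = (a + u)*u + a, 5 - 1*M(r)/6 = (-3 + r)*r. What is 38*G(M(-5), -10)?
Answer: 75620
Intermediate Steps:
M(r) = 30 - 6*r*(-3 + r) (M(r) = 30 - 6*(-3 + r)*r = 30 - 6*r*(-3 + r))
G(a, u) = a + u*(a + u) (G(a, u) = u*(a + u) + a = a + u*(a + u))
38*G(M(-5), -10) = 38*((30 - 6*(-5)² + 18*(-5)) + (-10)² + (30 - 6*(-5)² + 18*(-5))*(-10)) = 38*((30 - 6*25 - 90) + 100 + (30 - 6*25 - 90)*(-10)) = 38*((30 - 150 - 90) + 100 + (30 - 150 - 90)*(-10)) = 38*(-210 + 100 - 210*(-10)) = 38*(-210 + 100 + 2100) = 38*1990 = 75620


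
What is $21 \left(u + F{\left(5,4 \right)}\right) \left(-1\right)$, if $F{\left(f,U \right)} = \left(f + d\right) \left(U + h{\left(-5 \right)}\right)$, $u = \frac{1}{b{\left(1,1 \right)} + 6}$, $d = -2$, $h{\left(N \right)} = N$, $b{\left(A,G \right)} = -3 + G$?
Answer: $\frac{231}{4} \approx 57.75$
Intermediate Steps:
$u = \frac{1}{4}$ ($u = \frac{1}{\left(-3 + 1\right) + 6} = \frac{1}{-2 + 6} = \frac{1}{4} \approx 0.25$)
$F{\left(f,U \right)} = \left(-5 + U\right) \left(-2 + f\right)$ ($F{\left(f,U \right)} = \left(f - 2\right) \left(U - 5\right) = \left(-2 + f\right) \left(-5 + U\right) = \left(-5 + U\right) \left(-2 + f\right)$)
$21 \left(u + F{\left(5,4 \right)}\right) \left(-1\right) = 21 \left(\frac{1}{4} + \left(10 - 25 - 8 + 4 \cdot 5\right)\right) \left(-1\right) = 21 \left(\frac{1}{4} + \left(10 - 25 - 8 + 20\right)\right) \left(-1\right) = 21 \left(\frac{1}{4} - 3\right) \left(-1\right) = 21 \left(- \frac{11}{4}\right) \left(-1\right) = \left(- \frac{231}{4}\right) \left(-1\right) = \frac{231}{4}$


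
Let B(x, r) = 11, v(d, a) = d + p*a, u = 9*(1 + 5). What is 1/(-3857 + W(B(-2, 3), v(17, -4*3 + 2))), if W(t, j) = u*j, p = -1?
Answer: -1/2399 ≈ -0.00041684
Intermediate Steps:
u = 54 (u = 9*6 = 54)
v(d, a) = d - a
W(t, j) = 54*j
1/(-3857 + W(B(-2, 3), v(17, -4*3 + 2))) = 1/(-3857 + 54*(17 - (-4*3 + 2))) = 1/(-3857 + 54*(17 - (-12 + 2))) = 1/(-3857 + 54*(17 - 1*(-10))) = 1/(-3857 + 54*(17 + 10)) = 1/(-3857 + 54*27) = 1/(-3857 + 1458) = 1/(-2399) = -1/2399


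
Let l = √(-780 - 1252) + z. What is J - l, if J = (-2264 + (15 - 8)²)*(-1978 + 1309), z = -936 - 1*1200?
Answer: 1483971 - 4*I*√127 ≈ 1.484e+6 - 45.078*I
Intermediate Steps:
z = -2136 (z = -936 - 1200 = -2136)
l = -2136 + 4*I*√127 (l = √(-780 - 1252) - 2136 = √(-2032) - 2136 = 4*I*√127 - 2136 = -2136 + 4*I*√127 ≈ -2136.0 + 45.078*I)
J = 1481835 (J = (-2264 + 7²)*(-669) = (-2264 + 49)*(-669) = -2215*(-669) = 1481835)
J - l = 1481835 - (-2136 + 4*I*√127) = 1481835 + (2136 - 4*I*√127) = 1483971 - 4*I*√127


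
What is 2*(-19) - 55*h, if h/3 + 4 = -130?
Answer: 22072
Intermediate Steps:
h = -402 (h = -12 + 3*(-130) = -12 - 390 = -402)
2*(-19) - 55*h = 2*(-19) - 55*(-402) = -38 + 22110 = 22072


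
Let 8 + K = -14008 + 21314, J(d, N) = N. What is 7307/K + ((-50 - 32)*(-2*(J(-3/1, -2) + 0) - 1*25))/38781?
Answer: 98646641/94341246 ≈ 1.0456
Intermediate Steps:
K = 7298 (K = -8 + (-14008 + 21314) = -8 + 7306 = 7298)
7307/K + ((-50 - 32)*(-2*(J(-3/1, -2) + 0) - 1*25))/38781 = 7307/7298 + ((-50 - 32)*(-2*(-2 + 0) - 1*25))/38781 = 7307*(1/7298) - 82*(-2*(-2) - 25)*(1/38781) = 7307/7298 - 82*(4 - 25)*(1/38781) = 7307/7298 - 82*(-21)*(1/38781) = 7307/7298 + 1722*(1/38781) = 7307/7298 + 574/12927 = 98646641/94341246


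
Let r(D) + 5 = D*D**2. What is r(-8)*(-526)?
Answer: 271942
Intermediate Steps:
r(D) = -5 + D**3 (r(D) = -5 + D*D**2 = -5 + D**3)
r(-8)*(-526) = (-5 + (-8)**3)*(-526) = (-5 - 512)*(-526) = -517*(-526) = 271942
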